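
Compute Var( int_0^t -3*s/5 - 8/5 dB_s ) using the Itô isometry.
Var = t*(3*t^2 + 24*t + 64)/25

The Itô integral of a deterministic integrand f(s) has mean 0 because each increment f(s) * (B_{s+ds} - B_s) has mean 0. By the Itô isometry:
  Var( int_0^t f(s) dB_s ) = E[ (int_0^t f(s) dB_s)^2 ] = int_0^t f(s)^2 ds.
Here f(s) = -3*s/5 - 8/5, so f(s)^2 = (3*s + 8)^2/25. Integrate:
  int_0^t ((3*s + 8)^2/25) ds = t*(3*t^2 + 24*t + 64)/25.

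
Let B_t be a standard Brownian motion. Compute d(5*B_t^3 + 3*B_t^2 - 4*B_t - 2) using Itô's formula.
d(5*B_t^3 + 3*B_t^2 - 4*B_t - 2) = (15*B_t + 3) dt + (15*B_t^2 + 6*B_t - 4) dB_t

Itô's formula for f(B_t) gives d f(B_t) = f'(B_t) dB_t + (1/2) f''(B_t) dt. Compute derivatives of f(x) = 5*x^3 + 3*x^2 - 4*x - 2:
  f'(x)  = 15*x^2 + 6*x - 4
  f''(x) = 30*x + 6
Substitute x = B_t and multiply the f'' term by 1/2:
  drift     = (1/2) * (30*x + 6) evaluated at B_t = 15*B_t + 3
  diffusion = (15*x^2 + 6*x - 4) evaluated at B_t = 15*B_t^2 + 6*B_t - 4
Therefore d(5*B_t^3 + 3*B_t^2 - 4*B_t - 2) = (15*B_t + 3) dt + (15*B_t^2 + 6*B_t - 4) dB_t.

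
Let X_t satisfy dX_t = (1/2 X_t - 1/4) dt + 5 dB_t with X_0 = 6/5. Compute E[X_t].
E[X_t] = 7*exp(t/2)/10 + 1/2

Taking expectations and using E[dB_t] = 0, the mean m(t) = E[X_t] satisfies the ODE m'(t) = a m(t) + b with m(0) = x_0. With a = 1/2, b = -1/4, x_0 = 6/5, the solution is
  m(t) = x_0 * exp(a t) + (b/a) * (exp(a t) - 1)
       = (6/5) * exp((1/2) t) + ((-1/4)/(1/2)) * (exp((1/2) t) - 1)
       = 7*exp(t/2)/10 + 1/2.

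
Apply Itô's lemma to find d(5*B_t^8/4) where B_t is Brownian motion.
d(5*B_t^8/4) = (35*B_t^6) dt + (10*B_t^7) dB_t

Itô's formula for f(B_t) gives d f(B_t) = f'(B_t) dB_t + (1/2) f''(B_t) dt. Compute derivatives of f(x) = 5*x^8/4:
  f'(x)  = 10*x^7
  f''(x) = 70*x^6
Substitute x = B_t and multiply the f'' term by 1/2:
  drift     = (1/2) * (70*x^6) evaluated at B_t = 35*B_t^6
  diffusion = (10*x^7) evaluated at B_t = 10*B_t^7
Therefore d(5*B_t^8/4) = (35*B_t^6) dt + (10*B_t^7) dB_t.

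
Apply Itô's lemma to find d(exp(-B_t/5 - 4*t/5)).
d(exp(-B_t/5 - 4*t/5)) = (-39*exp(-B_t/5 - 4*t/5)/50) dt + (-exp(-B_t/5 - 4*t/5)/5) dB_t

Itô's formula for f(t, x): d f(t, B_t) = (f_t + (1/2) f_xx) dt + f_x dB_t. Compute partials of f(t, x) = exp(-4*t/5 - x/5):
  f_t(t,x)  = -4*exp(-4*t/5 - x/5)/5
  f_x(t,x)  = -exp(-4*t/5 - x/5)/5
  f_xx(t,x) = exp(-4*t/5 - x/5)/25
Assemble drift = f_t + (1/2) f_xx = -39*exp(-4*t/5 - x/5)/50 and diffusion = f_x = -exp(-4*t/5 - x/5)/5. Substituting x = B_t:
  d(exp(-B_t/5 - 4*t/5)) = (-39*exp(-B_t/5 - 4*t/5)/50) dt + (-exp(-B_t/5 - 4*t/5)/5) dB_t.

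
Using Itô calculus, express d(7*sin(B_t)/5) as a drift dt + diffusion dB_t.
d(7*sin(B_t)/5) = (-7*sin(B_t)/10) dt + (7*cos(B_t)/5) dB_t

Itô's formula for f(B_t) gives d f(B_t) = f'(B_t) dB_t + (1/2) f''(B_t) dt. Compute derivatives of f(x) = 7*sin(x)/5:
  f'(x)  = 7*cos(x)/5
  f''(x) = -7*sin(x)/5
Substitute x = B_t and multiply the f'' term by 1/2:
  drift     = (1/2) * (-7*sin(x)/5) evaluated at B_t = -7*sin(B_t)/10
  diffusion = (7*cos(x)/5) evaluated at B_t = 7*cos(B_t)/5
Therefore d(7*sin(B_t)/5) = (-7*sin(B_t)/10) dt + (7*cos(B_t)/5) dB_t.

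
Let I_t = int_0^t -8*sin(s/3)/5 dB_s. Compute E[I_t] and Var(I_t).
E[I_t] = 0; Var(I_t) = 32*t/25 - 48*sin(2*t/3)/25

The Itô integral of a deterministic integrand f(s) has mean 0 because each increment f(s) * (B_{s+ds} - B_s) has mean 0. By the Itô isometry:
  Var( int_0^t f(s) dB_s ) = E[ (int_0^t f(s) dB_s)^2 ] = int_0^t f(s)^2 ds.
Here f(s) = -8*sin(s/3)/5, so f(s)^2 = 64*sin(s/3)^2/25. Integrate:
  int_0^t (64*sin(s/3)^2/25) ds = 32*t/25 - 48*sin(2*t/3)/25.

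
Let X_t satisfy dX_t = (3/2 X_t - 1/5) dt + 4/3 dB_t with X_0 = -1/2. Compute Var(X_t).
Var(X_t) = 16*exp(3*t)/27 - 16/27

The variance V(t) = Var(X_t) satisfies V'(t) = 2 a V(t) + c^2 with V(0) = 0 (drift coefficient is linear in X, diffusion is constant). With a = 3/2, c = 4/3, the solution is
  V(t) = (c^2 / (2 a)) * (exp(2 a t) - 1)
       = ((4/3)^2 / (2*(3/2))) * (exp(3 t) - 1)
       = 16*exp(3*t)/27 - 16/27.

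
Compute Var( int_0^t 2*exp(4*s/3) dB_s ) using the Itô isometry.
Var = 3*exp(8*t/3)/2 - 3/2

The Itô integral of a deterministic integrand f(s) has mean 0 because each increment f(s) * (B_{s+ds} - B_s) has mean 0. By the Itô isometry:
  Var( int_0^t f(s) dB_s ) = E[ (int_0^t f(s) dB_s)^2 ] = int_0^t f(s)^2 ds.
Here f(s) = 2*exp(4*s/3), so f(s)^2 = 4*exp(8*s/3). Integrate:
  int_0^t (4*exp(8*s/3)) ds = 3*exp(8*t/3)/2 - 3/2.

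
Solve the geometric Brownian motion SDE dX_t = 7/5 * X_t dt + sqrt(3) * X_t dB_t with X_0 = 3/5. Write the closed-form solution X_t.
X_t = 3/5 * exp((-1/10) * t + (sqrt(3)) * B_t)

For GBM dX = mu X dt + sigma X dB with X_0 = x_0, apply Itô to Y = log X: dY = (mu - sigma^2/2) dt + sigma dB, so Y_t = log(x_0) + (mu - sigma^2/2) t + sigma B_t and hence X_t = x_0 * exp((mu - sigma^2/2) t + sigma B_t).
With mu = 7/5, sigma = sqrt(3), x_0 = 3/5, this gives:
  X_t = 3/5 * exp((-1/10) * t + (sqrt(3)) * B_t).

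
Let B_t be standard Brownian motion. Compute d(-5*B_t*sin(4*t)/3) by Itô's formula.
d(-5*B_t*sin(4*t)/3) = (-20*B_t*cos(4*t)/3) dt + (-5*sin(4*t)/3) dB_t

Itô's formula for f(t, x): d f(t, B_t) = (f_t + (1/2) f_xx) dt + f_x dB_t. Compute partials of f(t, x) = -5*x*sin(4*t)/3:
  f_t(t,x)  = -20*x*cos(4*t)/3
  f_x(t,x)  = -5*sin(4*t)/3
  f_xx(t,x) = 0
Assemble drift = f_t + (1/2) f_xx = -20*x*cos(4*t)/3 and diffusion = f_x = -5*sin(4*t)/3. Substituting x = B_t:
  d(-5*B_t*sin(4*t)/3) = (-20*B_t*cos(4*t)/3) dt + (-5*sin(4*t)/3) dB_t.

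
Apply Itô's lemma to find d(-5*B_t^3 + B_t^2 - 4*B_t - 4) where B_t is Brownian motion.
d(-5*B_t^3 + B_t^2 - 4*B_t - 4) = (1 - 15*B_t) dt + (-15*B_t^2 + 2*B_t - 4) dB_t

Itô's formula for f(B_t) gives d f(B_t) = f'(B_t) dB_t + (1/2) f''(B_t) dt. Compute derivatives of f(x) = -5*x^3 + x^2 - 4*x - 4:
  f'(x)  = -15*x^2 + 2*x - 4
  f''(x) = 2 - 30*x
Substitute x = B_t and multiply the f'' term by 1/2:
  drift     = (1/2) * (2 - 30*x) evaluated at B_t = 1 - 15*B_t
  diffusion = (-15*x^2 + 2*x - 4) evaluated at B_t = -15*B_t^2 + 2*B_t - 4
Therefore d(-5*B_t^3 + B_t^2 - 4*B_t - 4) = (1 - 15*B_t) dt + (-15*B_t^2 + 2*B_t - 4) dB_t.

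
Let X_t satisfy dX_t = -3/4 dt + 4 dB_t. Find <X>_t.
<X>_t = 16*t

For an Itô process dX_t = a(t) dt + b(t) dB_t, the quadratic variation is <X>_t = int_0^t b(s)^2 ds (the drift term does not contribute). Here b(s) = 4, so
  b(s)^2 = 16.
Integrating from 0 to t:
  <X>_t = int_0^t (16) ds = 16*t.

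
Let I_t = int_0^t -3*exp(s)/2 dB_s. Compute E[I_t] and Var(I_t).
E[I_t] = 0; Var(I_t) = 9*exp(2*t)/8 - 9/8

The Itô integral of a deterministic integrand f(s) has mean 0 because each increment f(s) * (B_{s+ds} - B_s) has mean 0. By the Itô isometry:
  Var( int_0^t f(s) dB_s ) = E[ (int_0^t f(s) dB_s)^2 ] = int_0^t f(s)^2 ds.
Here f(s) = -3*exp(s)/2, so f(s)^2 = 9*exp(2*s)/4. Integrate:
  int_0^t (9*exp(2*s)/4) ds = 9*exp(2*t)/8 - 9/8.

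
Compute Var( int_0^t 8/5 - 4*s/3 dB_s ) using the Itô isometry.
Var = 16*t*(25*t^2 - 90*t + 108)/675

The Itô integral of a deterministic integrand f(s) has mean 0 because each increment f(s) * (B_{s+ds} - B_s) has mean 0. By the Itô isometry:
  Var( int_0^t f(s) dB_s ) = E[ (int_0^t f(s) dB_s)^2 ] = int_0^t f(s)^2 ds.
Here f(s) = 8/5 - 4*s/3, so f(s)^2 = 16*(5*s - 6)^2/225. Integrate:
  int_0^t (16*(5*s - 6)^2/225) ds = 16*t*(25*t^2 - 90*t + 108)/675.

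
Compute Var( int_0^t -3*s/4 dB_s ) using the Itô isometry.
Var = 3*t^3/16

The Itô integral of a deterministic integrand f(s) has mean 0 because each increment f(s) * (B_{s+ds} - B_s) has mean 0. By the Itô isometry:
  Var( int_0^t f(s) dB_s ) = E[ (int_0^t f(s) dB_s)^2 ] = int_0^t f(s)^2 ds.
Here f(s) = -3*s/4, so f(s)^2 = 9*s^2/16. Integrate:
  int_0^t (9*s^2/16) ds = 3*t^3/16.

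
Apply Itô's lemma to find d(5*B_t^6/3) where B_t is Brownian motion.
d(5*B_t^6/3) = (25*B_t^4) dt + (10*B_t^5) dB_t

Itô's formula for f(B_t) gives d f(B_t) = f'(B_t) dB_t + (1/2) f''(B_t) dt. Compute derivatives of f(x) = 5*x^6/3:
  f'(x)  = 10*x^5
  f''(x) = 50*x^4
Substitute x = B_t and multiply the f'' term by 1/2:
  drift     = (1/2) * (50*x^4) evaluated at B_t = 25*B_t^4
  diffusion = (10*x^5) evaluated at B_t = 10*B_t^5
Therefore d(5*B_t^6/3) = (25*B_t^4) dt + (10*B_t^5) dB_t.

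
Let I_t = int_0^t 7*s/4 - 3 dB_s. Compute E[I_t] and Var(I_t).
E[I_t] = 0; Var(I_t) = t*(49*t^2 - 252*t + 432)/48

The Itô integral of a deterministic integrand f(s) has mean 0 because each increment f(s) * (B_{s+ds} - B_s) has mean 0. By the Itô isometry:
  Var( int_0^t f(s) dB_s ) = E[ (int_0^t f(s) dB_s)^2 ] = int_0^t f(s)^2 ds.
Here f(s) = 7*s/4 - 3, so f(s)^2 = (7*s - 12)^2/16. Integrate:
  int_0^t ((7*s - 12)^2/16) ds = t*(49*t^2 - 252*t + 432)/48.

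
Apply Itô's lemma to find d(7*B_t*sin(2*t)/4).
d(7*B_t*sin(2*t)/4) = (7*B_t*cos(2*t)/2) dt + (7*sin(2*t)/4) dB_t

Itô's formula for f(t, x): d f(t, B_t) = (f_t + (1/2) f_xx) dt + f_x dB_t. Compute partials of f(t, x) = 7*x*sin(2*t)/4:
  f_t(t,x)  = 7*x*cos(2*t)/2
  f_x(t,x)  = 7*sin(2*t)/4
  f_xx(t,x) = 0
Assemble drift = f_t + (1/2) f_xx = 7*x*cos(2*t)/2 and diffusion = f_x = 7*sin(2*t)/4. Substituting x = B_t:
  d(7*B_t*sin(2*t)/4) = (7*B_t*cos(2*t)/2) dt + (7*sin(2*t)/4) dB_t.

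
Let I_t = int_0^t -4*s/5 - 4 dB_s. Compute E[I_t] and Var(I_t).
E[I_t] = 0; Var(I_t) = 16*t*(t^2 + 15*t + 75)/75

The Itô integral of a deterministic integrand f(s) has mean 0 because each increment f(s) * (B_{s+ds} - B_s) has mean 0. By the Itô isometry:
  Var( int_0^t f(s) dB_s ) = E[ (int_0^t f(s) dB_s)^2 ] = int_0^t f(s)^2 ds.
Here f(s) = -4*s/5 - 4, so f(s)^2 = 16*(s + 5)^2/25. Integrate:
  int_0^t (16*(s + 5)^2/25) ds = 16*t*(t^2 + 15*t + 75)/75.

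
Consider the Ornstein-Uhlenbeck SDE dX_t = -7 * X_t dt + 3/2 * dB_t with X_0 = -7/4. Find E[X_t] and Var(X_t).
E[X_t] = -7*exp(-7*t)/4; Var(X_t) = 9/56 - 9*exp(-14*t)/56

The OU SDE dX = -theta X dt + sigma dB admits the integrating factor exp(theta t): d(exp(theta t) X_t) = sigma exp(theta t) dB_t. Integrating from 0 to t:
  X_t = x_0 * exp(-theta t) + sigma * int_0^t exp(-theta (t-s)) dB_s.
The Itô integral has mean 0 and (by the Itô isometry) variance sigma^2 * int_0^t exp(-2 theta (t - s)) ds = sigma^2 * (1 - exp(-2 theta t)) / (2 theta).
With theta = 7, sigma = 3/2, x_0 = -7/4:
  E[X_t] = -7/4 * exp(-7 t) = -7*exp(-7*t)/4
  Var(X_t) = (3/2)^2 * (1 - exp(-2*7 t)) / (2 * 7) = 9/56 - 9*exp(-14*t)/56.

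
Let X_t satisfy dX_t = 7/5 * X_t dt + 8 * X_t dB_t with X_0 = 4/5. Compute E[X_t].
E[X_t] = 4*exp(7*t/5)/5

For GBM dX = mu X dt + sigma X dB with X_0 = x_0, apply Itô to Y = log X: dY = (mu - sigma^2/2) dt + sigma dB, so Y_t = log(x_0) + (mu - sigma^2/2) t + sigma B_t and hence X_t = x_0 * exp((mu - sigma^2/2) t + sigma B_t).
With mu = 7/5, sigma = 8, x_0 = 4/5, this gives:
  X_t = 4/5 * exp((-153/5) * t + (8) * B_t).
Since sigma*B_t ~ Normal(0, sigma^2 t), E[exp(sigma*B_t)] = exp(sigma^2 t / 2); so E[X_t] = x_0 * exp((mu - sigma^2/2) t) * exp(sigma^2 t / 2) = x_0 * exp(mu t) = 4*exp(7*t/5)/5.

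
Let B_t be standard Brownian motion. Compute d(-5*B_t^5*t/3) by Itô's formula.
d(-5*B_t^5*t/3) = (5*B_t^3*(-B_t^2 - 10*t)/3) dt + (-25*B_t^4*t/3) dB_t

Itô's formula for f(t, x): d f(t, B_t) = (f_t + (1/2) f_xx) dt + f_x dB_t. Compute partials of f(t, x) = -5*t*x^5/3:
  f_t(t,x)  = -5*x^5/3
  f_x(t,x)  = -25*t*x^4/3
  f_xx(t,x) = -100*t*x^3/3
Assemble drift = f_t + (1/2) f_xx = 5*x^3*(-10*t - x^2)/3 and diffusion = f_x = -25*t*x^4/3. Substituting x = B_t:
  d(-5*B_t^5*t/3) = (5*B_t^3*(-B_t^2 - 10*t)/3) dt + (-25*B_t^4*t/3) dB_t.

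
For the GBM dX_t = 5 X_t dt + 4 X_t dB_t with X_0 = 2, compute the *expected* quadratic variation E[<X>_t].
E[<X>_t] = 32*exp(26*t)/13 - 32/13

<X>_t = int_0^t (4 * X_s)^2 ds. Taking expectation inside the integral: E[<X>_t] = 4^2 * int_0^t E[X_s^2] ds. For GBM, E[X_s^2] = x_0^2 * exp((2 mu + sigma^2) s). Integrating:
  E[<X>_t] = 4^2 * 2^2 * (exp((2*5 + 4^2) t) - 1) / (2*5 + 4^2)
           = 4^2 * 2^2 * (exp(26 t) - 1) / 26 = 32*exp(26*t)/13 - 32/13.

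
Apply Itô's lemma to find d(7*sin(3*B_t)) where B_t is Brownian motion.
d(7*sin(3*B_t)) = (-63*sin(3*B_t)/2) dt + (21*cos(3*B_t)) dB_t

Itô's formula for f(B_t) gives d f(B_t) = f'(B_t) dB_t + (1/2) f''(B_t) dt. Compute derivatives of f(x) = 7*sin(3*x):
  f'(x)  = 21*cos(3*x)
  f''(x) = -63*sin(3*x)
Substitute x = B_t and multiply the f'' term by 1/2:
  drift     = (1/2) * (-63*sin(3*x)) evaluated at B_t = -63*sin(3*B_t)/2
  diffusion = (21*cos(3*x)) evaluated at B_t = 21*cos(3*B_t)
Therefore d(7*sin(3*B_t)) = (-63*sin(3*B_t)/2) dt + (21*cos(3*B_t)) dB_t.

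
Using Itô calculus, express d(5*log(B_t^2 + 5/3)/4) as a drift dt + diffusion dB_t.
d(5*log(B_t^2 + 5/3)/4) = (15*(5 - 3*B_t^2)/(4*(3*B_t^2 + 5)^2)) dt + (15*B_t/(2*(3*B_t^2 + 5))) dB_t

Itô's formula for f(B_t) gives d f(B_t) = f'(B_t) dB_t + (1/2) f''(B_t) dt. Compute derivatives of f(x) = 5*log(x^2 + 5/3)/4:
  f'(x)  = 15*x/(2*(3*x^2 + 5))
  f''(x) = 15*(5 - 3*x^2)/(2*(3*x^2 + 5)^2)
Substitute x = B_t and multiply the f'' term by 1/2:
  drift     = (1/2) * (15*(5 - 3*x^2)/(2*(3*x^2 + 5)^2)) evaluated at B_t = 15*(5 - 3*B_t^2)/(4*(3*B_t^2 + 5)^2)
  diffusion = (15*x/(2*(3*x^2 + 5))) evaluated at B_t = 15*B_t/(2*(3*B_t^2 + 5))
Therefore d(5*log(B_t^2 + 5/3)/4) = (15*(5 - 3*B_t^2)/(4*(3*B_t^2 + 5)^2)) dt + (15*B_t/(2*(3*B_t^2 + 5))) dB_t.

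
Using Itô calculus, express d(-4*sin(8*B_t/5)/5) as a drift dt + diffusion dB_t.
d(-4*sin(8*B_t/5)/5) = (128*sin(8*B_t/5)/125) dt + (-32*cos(8*B_t/5)/25) dB_t

Itô's formula for f(B_t) gives d f(B_t) = f'(B_t) dB_t + (1/2) f''(B_t) dt. Compute derivatives of f(x) = -4*sin(8*x/5)/5:
  f'(x)  = -32*cos(8*x/5)/25
  f''(x) = 256*sin(8*x/5)/125
Substitute x = B_t and multiply the f'' term by 1/2:
  drift     = (1/2) * (256*sin(8*x/5)/125) evaluated at B_t = 128*sin(8*B_t/5)/125
  diffusion = (-32*cos(8*x/5)/25) evaluated at B_t = -32*cos(8*B_t/5)/25
Therefore d(-4*sin(8*B_t/5)/5) = (128*sin(8*B_t/5)/125) dt + (-32*cos(8*B_t/5)/25) dB_t.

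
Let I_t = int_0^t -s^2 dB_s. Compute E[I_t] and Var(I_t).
E[I_t] = 0; Var(I_t) = t^5/5

The Itô integral of a deterministic integrand f(s) has mean 0 because each increment f(s) * (B_{s+ds} - B_s) has mean 0. By the Itô isometry:
  Var( int_0^t f(s) dB_s ) = E[ (int_0^t f(s) dB_s)^2 ] = int_0^t f(s)^2 ds.
Here f(s) = -s^2, so f(s)^2 = s^4. Integrate:
  int_0^t (s^4) ds = t^5/5.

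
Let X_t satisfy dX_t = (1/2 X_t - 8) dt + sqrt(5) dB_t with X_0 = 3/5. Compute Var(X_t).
Var(X_t) = 5*exp(t) - 5

The variance V(t) = Var(X_t) satisfies V'(t) = 2 a V(t) + c^2 with V(0) = 0 (drift coefficient is linear in X, diffusion is constant). With a = 1/2, c = sqrt(5), the solution is
  V(t) = (c^2 / (2 a)) * (exp(2 a t) - 1)
       = (sqrt(5)^2 / (2*(1/2))) * (exp(1 t) - 1)
       = 5*exp(t) - 5.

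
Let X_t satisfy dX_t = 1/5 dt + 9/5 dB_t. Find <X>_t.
<X>_t = 81*t/25

For an Itô process dX_t = a(t) dt + b(t) dB_t, the quadratic variation is <X>_t = int_0^t b(s)^2 ds (the drift term does not contribute). Here b(s) = 9/5, so
  b(s)^2 = 81/25.
Integrating from 0 to t:
  <X>_t = int_0^t (81/25) ds = 81*t/25.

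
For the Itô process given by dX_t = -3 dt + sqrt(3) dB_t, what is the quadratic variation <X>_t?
<X>_t = 3*t

For an Itô process dX_t = a(t) dt + b(t) dB_t, the quadratic variation is <X>_t = int_0^t b(s)^2 ds (the drift term does not contribute). Here b(s) = sqrt(3), so
  b(s)^2 = 3.
Integrating from 0 to t:
  <X>_t = int_0^t (3) ds = 3*t.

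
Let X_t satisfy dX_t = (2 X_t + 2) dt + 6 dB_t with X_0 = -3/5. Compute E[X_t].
E[X_t] = 2*exp(2*t)/5 - 1

Taking expectations and using E[dB_t] = 0, the mean m(t) = E[X_t] satisfies the ODE m'(t) = a m(t) + b with m(0) = x_0. With a = 2, b = 2, x_0 = -3/5, the solution is
  m(t) = x_0 * exp(a t) + (b/a) * (exp(a t) - 1)
       = (-3/5) * exp(2 t) + (2/2) * (exp(2 t) - 1)
       = 2*exp(2*t)/5 - 1.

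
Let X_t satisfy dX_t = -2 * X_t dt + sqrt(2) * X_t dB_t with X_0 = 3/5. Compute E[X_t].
E[X_t] = 3*exp(-2*t)/5

For GBM dX = mu X dt + sigma X dB with X_0 = x_0, apply Itô to Y = log X: dY = (mu - sigma^2/2) dt + sigma dB, so Y_t = log(x_0) + (mu - sigma^2/2) t + sigma B_t and hence X_t = x_0 * exp((mu - sigma^2/2) t + sigma B_t).
With mu = -2, sigma = sqrt(2), x_0 = 3/5, this gives:
  X_t = 3/5 * exp((-3) * t + (sqrt(2)) * B_t).
Since sigma*B_t ~ Normal(0, sigma^2 t), E[exp(sigma*B_t)] = exp(sigma^2 t / 2); so E[X_t] = x_0 * exp((mu - sigma^2/2) t) * exp(sigma^2 t / 2) = x_0 * exp(mu t) = 3*exp(-2*t)/5.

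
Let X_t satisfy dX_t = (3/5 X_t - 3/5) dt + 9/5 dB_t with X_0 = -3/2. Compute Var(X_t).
Var(X_t) = 27*exp(6*t/5)/10 - 27/10

The variance V(t) = Var(X_t) satisfies V'(t) = 2 a V(t) + c^2 with V(0) = 0 (drift coefficient is linear in X, diffusion is constant). With a = 3/5, c = 9/5, the solution is
  V(t) = (c^2 / (2 a)) * (exp(2 a t) - 1)
       = ((9/5)^2 / (2*(3/5))) * (exp((6/5) t) - 1)
       = 27*exp(6*t/5)/10 - 27/10.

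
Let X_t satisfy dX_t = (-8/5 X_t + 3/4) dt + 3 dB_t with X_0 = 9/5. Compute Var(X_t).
Var(X_t) = 45/16 - 45*exp(-16*t/5)/16

The variance V(t) = Var(X_t) satisfies V'(t) = 2 a V(t) + c^2 with V(0) = 0 (drift coefficient is linear in X, diffusion is constant). With a = -8/5, c = 3, the solution is
  V(t) = (c^2 / (2 a)) * (exp(2 a t) - 1)
       = (3^2 / (2*(-8/5))) * (exp((-16/5) t) - 1)
       = 45/16 - 45*exp(-16*t/5)/16.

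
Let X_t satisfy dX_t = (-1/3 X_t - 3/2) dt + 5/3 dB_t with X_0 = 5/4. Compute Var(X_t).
Var(X_t) = 25/6 - 25*exp(-2*t/3)/6

The variance V(t) = Var(X_t) satisfies V'(t) = 2 a V(t) + c^2 with V(0) = 0 (drift coefficient is linear in X, diffusion is constant). With a = -1/3, c = 5/3, the solution is
  V(t) = (c^2 / (2 a)) * (exp(2 a t) - 1)
       = ((5/3)^2 / (2*(-1/3))) * (exp((-2/3) t) - 1)
       = 25/6 - 25*exp(-2*t/3)/6.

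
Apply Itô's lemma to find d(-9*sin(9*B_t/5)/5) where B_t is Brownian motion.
d(-9*sin(9*B_t/5)/5) = (729*sin(9*B_t/5)/250) dt + (-81*cos(9*B_t/5)/25) dB_t

Itô's formula for f(B_t) gives d f(B_t) = f'(B_t) dB_t + (1/2) f''(B_t) dt. Compute derivatives of f(x) = -9*sin(9*x/5)/5:
  f'(x)  = -81*cos(9*x/5)/25
  f''(x) = 729*sin(9*x/5)/125
Substitute x = B_t and multiply the f'' term by 1/2:
  drift     = (1/2) * (729*sin(9*x/5)/125) evaluated at B_t = 729*sin(9*B_t/5)/250
  diffusion = (-81*cos(9*x/5)/25) evaluated at B_t = -81*cos(9*B_t/5)/25
Therefore d(-9*sin(9*B_t/5)/5) = (729*sin(9*B_t/5)/250) dt + (-81*cos(9*B_t/5)/25) dB_t.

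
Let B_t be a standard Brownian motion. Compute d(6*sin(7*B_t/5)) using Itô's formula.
d(6*sin(7*B_t/5)) = (-147*sin(7*B_t/5)/25) dt + (42*cos(7*B_t/5)/5) dB_t

Itô's formula for f(B_t) gives d f(B_t) = f'(B_t) dB_t + (1/2) f''(B_t) dt. Compute derivatives of f(x) = 6*sin(7*x/5):
  f'(x)  = 42*cos(7*x/5)/5
  f''(x) = -294*sin(7*x/5)/25
Substitute x = B_t and multiply the f'' term by 1/2:
  drift     = (1/2) * (-294*sin(7*x/5)/25) evaluated at B_t = -147*sin(7*B_t/5)/25
  diffusion = (42*cos(7*x/5)/5) evaluated at B_t = 42*cos(7*B_t/5)/5
Therefore d(6*sin(7*B_t/5)) = (-147*sin(7*B_t/5)/25) dt + (42*cos(7*B_t/5)/5) dB_t.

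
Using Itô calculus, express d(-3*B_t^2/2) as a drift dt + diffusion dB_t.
d(-3*B_t^2/2) = (-3/2) dt + (-3*B_t) dB_t

Itô's formula for f(B_t) gives d f(B_t) = f'(B_t) dB_t + (1/2) f''(B_t) dt. Compute derivatives of f(x) = -3*x^2/2:
  f'(x)  = -3*x
  f''(x) = -3
Substitute x = B_t and multiply the f'' term by 1/2:
  drift     = (1/2) * (-3) evaluated at B_t = -3/2
  diffusion = (-3*x) evaluated at B_t = -3*B_t
Therefore d(-3*B_t^2/2) = (-3/2) dt + (-3*B_t) dB_t.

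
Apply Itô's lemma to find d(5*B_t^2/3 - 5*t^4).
d(5*B_t^2/3 - 5*t^4) = (5/3 - 20*t^3) dt + (10*B_t/3) dB_t

Itô's formula for f(t, x): d f(t, B_t) = (f_t + (1/2) f_xx) dt + f_x dB_t. Compute partials of f(t, x) = -5*t^4 + 5*x^2/3:
  f_t(t,x)  = -20*t^3
  f_x(t,x)  = 10*x/3
  f_xx(t,x) = 10/3
Assemble drift = f_t + (1/2) f_xx = 5/3 - 20*t^3 and diffusion = f_x = 10*x/3. Substituting x = B_t:
  d(5*B_t^2/3 - 5*t^4) = (5/3 - 20*t^3) dt + (10*B_t/3) dB_t.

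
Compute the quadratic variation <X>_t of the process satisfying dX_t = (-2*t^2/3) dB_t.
<X>_t = 4*t^5/45

For an Itô process dX_t = a(t) dt + b(t) dB_t, the quadratic variation is <X>_t = int_0^t b(s)^2 ds (the drift term does not contribute). Here b(s) = -2*s^2/3, so
  b(s)^2 = 4*s^4/9.
Integrating from 0 to t:
  <X>_t = int_0^t (4*s^4/9) ds = 4*t^5/45.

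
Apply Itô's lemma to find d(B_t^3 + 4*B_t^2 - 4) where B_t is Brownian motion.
d(B_t^3 + 4*B_t^2 - 4) = (3*B_t + 4) dt + (B_t*(3*B_t + 8)) dB_t

Itô's formula for f(B_t) gives d f(B_t) = f'(B_t) dB_t + (1/2) f''(B_t) dt. Compute derivatives of f(x) = x^3 + 4*x^2 - 4:
  f'(x)  = x*(3*x + 8)
  f''(x) = 6*x + 8
Substitute x = B_t and multiply the f'' term by 1/2:
  drift     = (1/2) * (6*x + 8) evaluated at B_t = 3*B_t + 4
  diffusion = (x*(3*x + 8)) evaluated at B_t = B_t*(3*B_t + 8)
Therefore d(B_t^3 + 4*B_t^2 - 4) = (3*B_t + 4) dt + (B_t*(3*B_t + 8)) dB_t.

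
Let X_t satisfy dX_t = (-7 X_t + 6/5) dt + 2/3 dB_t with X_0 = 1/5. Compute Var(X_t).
Var(X_t) = 2/63 - 2*exp(-14*t)/63

The variance V(t) = Var(X_t) satisfies V'(t) = 2 a V(t) + c^2 with V(0) = 0 (drift coefficient is linear in X, diffusion is constant). With a = -7, c = 2/3, the solution is
  V(t) = (c^2 / (2 a)) * (exp(2 a t) - 1)
       = ((2/3)^2 / (2*(-7))) * (exp((-14) t) - 1)
       = 2/63 - 2*exp(-14*t)/63.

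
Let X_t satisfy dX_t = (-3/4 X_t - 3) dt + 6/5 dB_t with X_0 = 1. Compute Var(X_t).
Var(X_t) = 24/25 - 24*exp(-3*t/2)/25

The variance V(t) = Var(X_t) satisfies V'(t) = 2 a V(t) + c^2 with V(0) = 0 (drift coefficient is linear in X, diffusion is constant). With a = -3/4, c = 6/5, the solution is
  V(t) = (c^2 / (2 a)) * (exp(2 a t) - 1)
       = ((6/5)^2 / (2*(-3/4))) * (exp((-3/2) t) - 1)
       = 24/25 - 24*exp(-3*t/2)/25.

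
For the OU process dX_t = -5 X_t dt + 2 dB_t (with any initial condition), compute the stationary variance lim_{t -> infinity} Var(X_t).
lim Var(X_t) = 2/5

The OU SDE dX = -theta X dt + sigma dB admits the integrating factor exp(theta t): d(exp(theta t) X_t) = sigma exp(theta t) dB_t. Integrating from 0 to t gives X_t = x_0 * exp(-theta t) + sigma * int_0^t exp(-theta (t-s)) dB_s for any initial x_0. The Itô integral has variance (by the Itô isometry) sigma^2 * int_0^t exp(-2 theta (t - s)) ds = sigma^2 * (1 - exp(-2 theta t)) / (2 theta), independent of x_0.
With theta = 5, sigma = 2:
  Var(X_t) = (2)^2 * (1 - exp(-2*5 t)) / (2 * 5) = 2/5 - 2*exp(-10*t)/5.
As t -> infinity, exp(-2*5 t) -> 0, so the stationary variance is sigma^2 / (2 theta) = 2/5.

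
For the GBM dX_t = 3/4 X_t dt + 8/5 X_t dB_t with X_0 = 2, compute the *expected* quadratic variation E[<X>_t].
E[<X>_t] = 512*exp(203*t/50)/203 - 512/203

<X>_t = int_0^t ((8/5) * X_s)^2 ds. Taking expectation inside the integral: E[<X>_t] = (8/5)^2 * int_0^t E[X_s^2] ds. For GBM, E[X_s^2] = x_0^2 * exp((2 mu + sigma^2) s). Integrating:
  E[<X>_t] = (8/5)^2 * 2^2 * (exp((2*(3/4) + (8/5)^2) t) - 1) / (2*(3/4) + (8/5)^2)
           = (8/5)^2 * 2^2 * (exp((203/50) t) - 1) / (203/50) = 512*exp(203*t/50)/203 - 512/203.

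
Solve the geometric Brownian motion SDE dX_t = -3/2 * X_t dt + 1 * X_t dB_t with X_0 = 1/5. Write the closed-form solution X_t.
X_t = 1/5 * exp((-2) * t + (1) * B_t)

For GBM dX = mu X dt + sigma X dB with X_0 = x_0, apply Itô to Y = log X: dY = (mu - sigma^2/2) dt + sigma dB, so Y_t = log(x_0) + (mu - sigma^2/2) t + sigma B_t and hence X_t = x_0 * exp((mu - sigma^2/2) t + sigma B_t).
With mu = -3/2, sigma = 1, x_0 = 1/5, this gives:
  X_t = 1/5 * exp((-2) * t + (1) * B_t).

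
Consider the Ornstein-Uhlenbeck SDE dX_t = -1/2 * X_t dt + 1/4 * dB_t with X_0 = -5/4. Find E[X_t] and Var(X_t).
E[X_t] = -5*exp(-t/2)/4; Var(X_t) = (exp(t) - 1)*exp(-t)/16

The OU SDE dX = -theta X dt + sigma dB admits the integrating factor exp(theta t): d(exp(theta t) X_t) = sigma exp(theta t) dB_t. Integrating from 0 to t:
  X_t = x_0 * exp(-theta t) + sigma * int_0^t exp(-theta (t-s)) dB_s.
The Itô integral has mean 0 and (by the Itô isometry) variance sigma^2 * int_0^t exp(-2 theta (t - s)) ds = sigma^2 * (1 - exp(-2 theta t)) / (2 theta).
With theta = 1/2, sigma = 1/4, x_0 = -5/4:
  E[X_t] = -5/4 * exp(-1/2 t) = -5*exp(-t/2)/4
  Var(X_t) = (1/4)^2 * (1 - exp(-2*1/2 t)) / (2 * 1/2) = (exp(t) - 1)*exp(-t)/16.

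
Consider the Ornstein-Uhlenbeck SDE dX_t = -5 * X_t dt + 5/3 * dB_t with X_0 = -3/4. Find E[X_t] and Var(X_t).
E[X_t] = -3*exp(-5*t)/4; Var(X_t) = 5/18 - 5*exp(-10*t)/18

The OU SDE dX = -theta X dt + sigma dB admits the integrating factor exp(theta t): d(exp(theta t) X_t) = sigma exp(theta t) dB_t. Integrating from 0 to t:
  X_t = x_0 * exp(-theta t) + sigma * int_0^t exp(-theta (t-s)) dB_s.
The Itô integral has mean 0 and (by the Itô isometry) variance sigma^2 * int_0^t exp(-2 theta (t - s)) ds = sigma^2 * (1 - exp(-2 theta t)) / (2 theta).
With theta = 5, sigma = 5/3, x_0 = -3/4:
  E[X_t] = -3/4 * exp(-5 t) = -3*exp(-5*t)/4
  Var(X_t) = (5/3)^2 * (1 - exp(-2*5 t)) / (2 * 5) = 5/18 - 5*exp(-10*t)/18.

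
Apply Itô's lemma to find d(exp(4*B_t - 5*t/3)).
d(exp(4*B_t - 5*t/3)) = (19*exp(4*B_t - 5*t/3)/3) dt + (4*exp(4*B_t - 5*t/3)) dB_t

Itô's formula for f(t, x): d f(t, B_t) = (f_t + (1/2) f_xx) dt + f_x dB_t. Compute partials of f(t, x) = exp(-5*t/3 + 4*x):
  f_t(t,x)  = -5*exp(-5*t/3 + 4*x)/3
  f_x(t,x)  = 4*exp(-5*t/3 + 4*x)
  f_xx(t,x) = 16*exp(-5*t/3 + 4*x)
Assemble drift = f_t + (1/2) f_xx = 19*exp(-5*t/3 + 4*x)/3 and diffusion = f_x = 4*exp(-5*t/3 + 4*x). Substituting x = B_t:
  d(exp(4*B_t - 5*t/3)) = (19*exp(4*B_t - 5*t/3)/3) dt + (4*exp(4*B_t - 5*t/3)) dB_t.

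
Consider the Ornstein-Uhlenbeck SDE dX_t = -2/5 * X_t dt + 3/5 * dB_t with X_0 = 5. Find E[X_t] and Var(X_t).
E[X_t] = 5*exp(-2*t/5); Var(X_t) = 9/20 - 9*exp(-4*t/5)/20

The OU SDE dX = -theta X dt + sigma dB admits the integrating factor exp(theta t): d(exp(theta t) X_t) = sigma exp(theta t) dB_t. Integrating from 0 to t:
  X_t = x_0 * exp(-theta t) + sigma * int_0^t exp(-theta (t-s)) dB_s.
The Itô integral has mean 0 and (by the Itô isometry) variance sigma^2 * int_0^t exp(-2 theta (t - s)) ds = sigma^2 * (1 - exp(-2 theta t)) / (2 theta).
With theta = 2/5, sigma = 3/5, x_0 = 5:
  E[X_t] = 5 * exp(-2/5 t) = 5*exp(-2*t/5)
  Var(X_t) = (3/5)^2 * (1 - exp(-2*2/5 t)) / (2 * 2/5) = 9/20 - 9*exp(-4*t/5)/20.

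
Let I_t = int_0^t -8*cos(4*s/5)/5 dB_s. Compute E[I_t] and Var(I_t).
E[I_t] = 0; Var(I_t) = 32*t/25 + 8*sin(4*t/5)*cos(4*t/5)/5

The Itô integral of a deterministic integrand f(s) has mean 0 because each increment f(s) * (B_{s+ds} - B_s) has mean 0. By the Itô isometry:
  Var( int_0^t f(s) dB_s ) = E[ (int_0^t f(s) dB_s)^2 ] = int_0^t f(s)^2 ds.
Here f(s) = -8*cos(4*s/5)/5, so f(s)^2 = 64*cos(4*s/5)^2/25. Integrate:
  int_0^t (64*cos(4*s/5)^2/25) ds = 32*t/25 + 8*sin(4*t/5)*cos(4*t/5)/5.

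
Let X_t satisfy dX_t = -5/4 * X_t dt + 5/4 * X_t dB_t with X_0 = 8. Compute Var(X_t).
Var(X_t) = (64*exp(25*t/16) - 64)*exp(-5*t/2)

For GBM dX = mu X dt + sigma X dB with X_0 = x_0, apply Itô to Y = log X: dY = (mu - sigma^2/2) dt + sigma dB, so Y_t = log(x_0) + (mu - sigma^2/2) t + sigma B_t and hence X_t = x_0 * exp((mu - sigma^2/2) t + sigma B_t).
With mu = -5/4, sigma = 5/4, x_0 = 8, this gives:
  X_t = 8 * exp((-65/32) * t + (5/4) * B_t).
Since sigma*B_t ~ Normal(0, sigma^2 t), E[exp(sigma*B_t)] = exp(sigma^2 t / 2); so E[X_t] = x_0 * exp((mu - sigma^2/2) t) * exp(sigma^2 t / 2) = x_0 * exp(mu t) = 8*exp(-5*t/4).
Var(X_t) = E[X_t^2] - (E[X_t])^2 = x_0^2 * exp(2 mu t) * (exp(sigma^2 t) - 1) = (64*exp(25*t/16) - 64)*exp(-5*t/2).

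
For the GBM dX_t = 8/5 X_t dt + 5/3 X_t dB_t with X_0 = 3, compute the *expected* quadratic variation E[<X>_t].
E[<X>_t] = 1125*exp(269*t/45)/269 - 1125/269

<X>_t = int_0^t ((5/3) * X_s)^2 ds. Taking expectation inside the integral: E[<X>_t] = (5/3)^2 * int_0^t E[X_s^2] ds. For GBM, E[X_s^2] = x_0^2 * exp((2 mu + sigma^2) s). Integrating:
  E[<X>_t] = (5/3)^2 * 3^2 * (exp((2*(8/5) + (5/3)^2) t) - 1) / (2*(8/5) + (5/3)^2)
           = (5/3)^2 * 3^2 * (exp((269/45) t) - 1) / (269/45) = 1125*exp(269*t/45)/269 - 1125/269.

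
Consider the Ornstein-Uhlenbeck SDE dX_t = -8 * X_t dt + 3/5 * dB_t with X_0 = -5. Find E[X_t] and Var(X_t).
E[X_t] = -5*exp(-8*t); Var(X_t) = 9/400 - 9*exp(-16*t)/400

The OU SDE dX = -theta X dt + sigma dB admits the integrating factor exp(theta t): d(exp(theta t) X_t) = sigma exp(theta t) dB_t. Integrating from 0 to t:
  X_t = x_0 * exp(-theta t) + sigma * int_0^t exp(-theta (t-s)) dB_s.
The Itô integral has mean 0 and (by the Itô isometry) variance sigma^2 * int_0^t exp(-2 theta (t - s)) ds = sigma^2 * (1 - exp(-2 theta t)) / (2 theta).
With theta = 8, sigma = 3/5, x_0 = -5:
  E[X_t] = -5 * exp(-8 t) = -5*exp(-8*t)
  Var(X_t) = (3/5)^2 * (1 - exp(-2*8 t)) / (2 * 8) = 9/400 - 9*exp(-16*t)/400.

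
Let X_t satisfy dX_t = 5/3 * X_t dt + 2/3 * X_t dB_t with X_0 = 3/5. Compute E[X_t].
E[X_t] = 3*exp(5*t/3)/5

For GBM dX = mu X dt + sigma X dB with X_0 = x_0, apply Itô to Y = log X: dY = (mu - sigma^2/2) dt + sigma dB, so Y_t = log(x_0) + (mu - sigma^2/2) t + sigma B_t and hence X_t = x_0 * exp((mu - sigma^2/2) t + sigma B_t).
With mu = 5/3, sigma = 2/3, x_0 = 3/5, this gives:
  X_t = 3/5 * exp((13/9) * t + (2/3) * B_t).
Since sigma*B_t ~ Normal(0, sigma^2 t), E[exp(sigma*B_t)] = exp(sigma^2 t / 2); so E[X_t] = x_0 * exp((mu - sigma^2/2) t) * exp(sigma^2 t / 2) = x_0 * exp(mu t) = 3*exp(5*t/3)/5.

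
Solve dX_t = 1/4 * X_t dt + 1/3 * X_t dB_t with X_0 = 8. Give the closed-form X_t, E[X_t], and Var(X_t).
X_t = 8 * exp((7/36) t + (1/3) B_t); E[X_t] = 8*exp(t/4); Var(X_t) = 64*(exp(t/9) - 1)*exp(t/2)

For GBM dX = mu X dt + sigma X dB with X_0 = x_0, apply Itô to Y = log X: dY = (mu - sigma^2/2) dt + sigma dB, so Y_t = log(x_0) + (mu - sigma^2/2) t + sigma B_t and hence X_t = x_0 * exp((mu - sigma^2/2) t + sigma B_t).
With mu = 1/4, sigma = 1/3, x_0 = 8, this gives:
  X_t = 8 * exp((7/36) * t + (1/3) * B_t).
Since sigma*B_t ~ Normal(0, sigma^2 t), E[exp(sigma*B_t)] = exp(sigma^2 t / 2); so E[X_t] = x_0 * exp((mu - sigma^2/2) t) * exp(sigma^2 t / 2) = x_0 * exp(mu t) = 8*exp(t/4).
Var(X_t) = E[X_t^2] - (E[X_t])^2 = x_0^2 * exp(2 mu t) * (exp(sigma^2 t) - 1) = 64*(exp(t/9) - 1)*exp(t/2).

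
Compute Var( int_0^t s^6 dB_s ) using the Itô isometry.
Var = t^13/13

The Itô integral of a deterministic integrand f(s) has mean 0 because each increment f(s) * (B_{s+ds} - B_s) has mean 0. By the Itô isometry:
  Var( int_0^t f(s) dB_s ) = E[ (int_0^t f(s) dB_s)^2 ] = int_0^t f(s)^2 ds.
Here f(s) = s^6, so f(s)^2 = s^12. Integrate:
  int_0^t (s^12) ds = t^13/13.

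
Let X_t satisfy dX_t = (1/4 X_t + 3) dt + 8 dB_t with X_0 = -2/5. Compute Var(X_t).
Var(X_t) = 128*exp(t/2) - 128

The variance V(t) = Var(X_t) satisfies V'(t) = 2 a V(t) + c^2 with V(0) = 0 (drift coefficient is linear in X, diffusion is constant). With a = 1/4, c = 8, the solution is
  V(t) = (c^2 / (2 a)) * (exp(2 a t) - 1)
       = (8^2 / (2*(1/4))) * (exp((1/2) t) - 1)
       = 128*exp(t/2) - 128.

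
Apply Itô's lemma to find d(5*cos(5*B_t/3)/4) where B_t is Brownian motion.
d(5*cos(5*B_t/3)/4) = (-125*cos(5*B_t/3)/72) dt + (-25*sin(5*B_t/3)/12) dB_t

Itô's formula for f(B_t) gives d f(B_t) = f'(B_t) dB_t + (1/2) f''(B_t) dt. Compute derivatives of f(x) = 5*cos(5*x/3)/4:
  f'(x)  = -25*sin(5*x/3)/12
  f''(x) = -125*cos(5*x/3)/36
Substitute x = B_t and multiply the f'' term by 1/2:
  drift     = (1/2) * (-125*cos(5*x/3)/36) evaluated at B_t = -125*cos(5*B_t/3)/72
  diffusion = (-25*sin(5*x/3)/12) evaluated at B_t = -25*sin(5*B_t/3)/12
Therefore d(5*cos(5*B_t/3)/4) = (-125*cos(5*B_t/3)/72) dt + (-25*sin(5*B_t/3)/12) dB_t.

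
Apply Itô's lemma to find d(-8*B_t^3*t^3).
d(-8*B_t^3*t^3) = (24*B_t*t^2*(-B_t^2 - t)) dt + (-24*B_t^2*t^3) dB_t

Itô's formula for f(t, x): d f(t, B_t) = (f_t + (1/2) f_xx) dt + f_x dB_t. Compute partials of f(t, x) = -8*t^3*x^3:
  f_t(t,x)  = -24*t^2*x^3
  f_x(t,x)  = -24*t^3*x^2
  f_xx(t,x) = -48*t^3*x
Assemble drift = f_t + (1/2) f_xx = 24*t^2*x*(-t - x^2) and diffusion = f_x = -24*t^3*x^2. Substituting x = B_t:
  d(-8*B_t^3*t^3) = (24*B_t*t^2*(-B_t^2 - t)) dt + (-24*B_t^2*t^3) dB_t.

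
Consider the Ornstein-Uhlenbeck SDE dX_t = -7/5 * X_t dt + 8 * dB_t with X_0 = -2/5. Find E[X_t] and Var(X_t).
E[X_t] = -2*exp(-7*t/5)/5; Var(X_t) = 160/7 - 160*exp(-14*t/5)/7

The OU SDE dX = -theta X dt + sigma dB admits the integrating factor exp(theta t): d(exp(theta t) X_t) = sigma exp(theta t) dB_t. Integrating from 0 to t:
  X_t = x_0 * exp(-theta t) + sigma * int_0^t exp(-theta (t-s)) dB_s.
The Itô integral has mean 0 and (by the Itô isometry) variance sigma^2 * int_0^t exp(-2 theta (t - s)) ds = sigma^2 * (1 - exp(-2 theta t)) / (2 theta).
With theta = 7/5, sigma = 8, x_0 = -2/5:
  E[X_t] = -2/5 * exp(-7/5 t) = -2*exp(-7*t/5)/5
  Var(X_t) = (8)^2 * (1 - exp(-2*7/5 t)) / (2 * 7/5) = 160/7 - 160*exp(-14*t/5)/7.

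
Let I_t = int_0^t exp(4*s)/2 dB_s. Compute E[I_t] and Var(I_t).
E[I_t] = 0; Var(I_t) = exp(8*t)/32 - 1/32

The Itô integral of a deterministic integrand f(s) has mean 0 because each increment f(s) * (B_{s+ds} - B_s) has mean 0. By the Itô isometry:
  Var( int_0^t f(s) dB_s ) = E[ (int_0^t f(s) dB_s)^2 ] = int_0^t f(s)^2 ds.
Here f(s) = exp(4*s)/2, so f(s)^2 = exp(8*s)/4. Integrate:
  int_0^t (exp(8*s)/4) ds = exp(8*t)/32 - 1/32.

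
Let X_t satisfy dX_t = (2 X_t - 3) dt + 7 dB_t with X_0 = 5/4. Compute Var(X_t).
Var(X_t) = 49*exp(4*t)/4 - 49/4

The variance V(t) = Var(X_t) satisfies V'(t) = 2 a V(t) + c^2 with V(0) = 0 (drift coefficient is linear in X, diffusion is constant). With a = 2, c = 7, the solution is
  V(t) = (c^2 / (2 a)) * (exp(2 a t) - 1)
       = (7^2 / (2*2)) * (exp(4 t) - 1)
       = 49*exp(4*t)/4 - 49/4.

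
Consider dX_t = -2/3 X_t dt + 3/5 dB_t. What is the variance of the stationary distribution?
lim Var(X_t) = 27/100

The OU SDE dX = -theta X dt + sigma dB admits the integrating factor exp(theta t): d(exp(theta t) X_t) = sigma exp(theta t) dB_t. Integrating from 0 to t gives X_t = x_0 * exp(-theta t) + sigma * int_0^t exp(-theta (t-s)) dB_s for any initial x_0. The Itô integral has variance (by the Itô isometry) sigma^2 * int_0^t exp(-2 theta (t - s)) ds = sigma^2 * (1 - exp(-2 theta t)) / (2 theta), independent of x_0.
With theta = 2/3, sigma = 3/5:
  Var(X_t) = (3/5)^2 * (1 - exp(-2*2/3 t)) / (2 * 2/3) = 27/100 - 27*exp(-4*t/3)/100.
As t -> infinity, exp(-2*2/3 t) -> 0, so the stationary variance is sigma^2 / (2 theta) = 27/100.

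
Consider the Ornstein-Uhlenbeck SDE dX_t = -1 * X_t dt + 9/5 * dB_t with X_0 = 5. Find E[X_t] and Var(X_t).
E[X_t] = 5*exp(-t); Var(X_t) = 81/50 - 81*exp(-2*t)/50

The OU SDE dX = -theta X dt + sigma dB admits the integrating factor exp(theta t): d(exp(theta t) X_t) = sigma exp(theta t) dB_t. Integrating from 0 to t:
  X_t = x_0 * exp(-theta t) + sigma * int_0^t exp(-theta (t-s)) dB_s.
The Itô integral has mean 0 and (by the Itô isometry) variance sigma^2 * int_0^t exp(-2 theta (t - s)) ds = sigma^2 * (1 - exp(-2 theta t)) / (2 theta).
With theta = 1, sigma = 9/5, x_0 = 5:
  E[X_t] = 5 * exp(-1 t) = 5*exp(-t)
  Var(X_t) = (9/5)^2 * (1 - exp(-2*1 t)) / (2 * 1) = 81/50 - 81*exp(-2*t)/50.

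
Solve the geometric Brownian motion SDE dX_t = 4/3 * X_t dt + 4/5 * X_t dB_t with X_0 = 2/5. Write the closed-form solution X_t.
X_t = 2/5 * exp((76/75) * t + (4/5) * B_t)

For GBM dX = mu X dt + sigma X dB with X_0 = x_0, apply Itô to Y = log X: dY = (mu - sigma^2/2) dt + sigma dB, so Y_t = log(x_0) + (mu - sigma^2/2) t + sigma B_t and hence X_t = x_0 * exp((mu - sigma^2/2) t + sigma B_t).
With mu = 4/3, sigma = 4/5, x_0 = 2/5, this gives:
  X_t = 2/5 * exp((76/75) * t + (4/5) * B_t).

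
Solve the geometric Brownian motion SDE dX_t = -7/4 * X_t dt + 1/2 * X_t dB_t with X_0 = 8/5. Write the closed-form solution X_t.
X_t = 8/5 * exp((-15/8) * t + (1/2) * B_t)

For GBM dX = mu X dt + sigma X dB with X_0 = x_0, apply Itô to Y = log X: dY = (mu - sigma^2/2) dt + sigma dB, so Y_t = log(x_0) + (mu - sigma^2/2) t + sigma B_t and hence X_t = x_0 * exp((mu - sigma^2/2) t + sigma B_t).
With mu = -7/4, sigma = 1/2, x_0 = 8/5, this gives:
  X_t = 8/5 * exp((-15/8) * t + (1/2) * B_t).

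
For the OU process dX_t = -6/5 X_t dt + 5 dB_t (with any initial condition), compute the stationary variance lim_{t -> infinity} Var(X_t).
lim Var(X_t) = 125/12

The OU SDE dX = -theta X dt + sigma dB admits the integrating factor exp(theta t): d(exp(theta t) X_t) = sigma exp(theta t) dB_t. Integrating from 0 to t gives X_t = x_0 * exp(-theta t) + sigma * int_0^t exp(-theta (t-s)) dB_s for any initial x_0. The Itô integral has variance (by the Itô isometry) sigma^2 * int_0^t exp(-2 theta (t - s)) ds = sigma^2 * (1 - exp(-2 theta t)) / (2 theta), independent of x_0.
With theta = 6/5, sigma = 5:
  Var(X_t) = (5)^2 * (1 - exp(-2*6/5 t)) / (2 * 6/5) = 125/12 - 125*exp(-12*t/5)/12.
As t -> infinity, exp(-2*6/5 t) -> 0, so the stationary variance is sigma^2 / (2 theta) = 125/12.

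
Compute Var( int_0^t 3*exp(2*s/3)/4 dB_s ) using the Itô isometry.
Var = 27*exp(4*t/3)/64 - 27/64

The Itô integral of a deterministic integrand f(s) has mean 0 because each increment f(s) * (B_{s+ds} - B_s) has mean 0. By the Itô isometry:
  Var( int_0^t f(s) dB_s ) = E[ (int_0^t f(s) dB_s)^2 ] = int_0^t f(s)^2 ds.
Here f(s) = 3*exp(2*s/3)/4, so f(s)^2 = 9*exp(4*s/3)/16. Integrate:
  int_0^t (9*exp(4*s/3)/16) ds = 27*exp(4*t/3)/64 - 27/64.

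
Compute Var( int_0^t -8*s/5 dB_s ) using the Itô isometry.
Var = 64*t^3/75

The Itô integral of a deterministic integrand f(s) has mean 0 because each increment f(s) * (B_{s+ds} - B_s) has mean 0. By the Itô isometry:
  Var( int_0^t f(s) dB_s ) = E[ (int_0^t f(s) dB_s)^2 ] = int_0^t f(s)^2 ds.
Here f(s) = -8*s/5, so f(s)^2 = 64*s^2/25. Integrate:
  int_0^t (64*s^2/25) ds = 64*t^3/75.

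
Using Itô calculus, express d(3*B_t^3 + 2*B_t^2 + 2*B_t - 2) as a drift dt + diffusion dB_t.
d(3*B_t^3 + 2*B_t^2 + 2*B_t - 2) = (9*B_t + 2) dt + (9*B_t^2 + 4*B_t + 2) dB_t

Itô's formula for f(B_t) gives d f(B_t) = f'(B_t) dB_t + (1/2) f''(B_t) dt. Compute derivatives of f(x) = 3*x^3 + 2*x^2 + 2*x - 2:
  f'(x)  = 9*x^2 + 4*x + 2
  f''(x) = 18*x + 4
Substitute x = B_t and multiply the f'' term by 1/2:
  drift     = (1/2) * (18*x + 4) evaluated at B_t = 9*B_t + 2
  diffusion = (9*x^2 + 4*x + 2) evaluated at B_t = 9*B_t^2 + 4*B_t + 2
Therefore d(3*B_t^3 + 2*B_t^2 + 2*B_t - 2) = (9*B_t + 2) dt + (9*B_t^2 + 4*B_t + 2) dB_t.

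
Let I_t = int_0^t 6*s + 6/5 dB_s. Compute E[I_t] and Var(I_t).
E[I_t] = 0; Var(I_t) = 12*t*(25*t^2 + 15*t + 3)/25

The Itô integral of a deterministic integrand f(s) has mean 0 because each increment f(s) * (B_{s+ds} - B_s) has mean 0. By the Itô isometry:
  Var( int_0^t f(s) dB_s ) = E[ (int_0^t f(s) dB_s)^2 ] = int_0^t f(s)^2 ds.
Here f(s) = 6*s + 6/5, so f(s)^2 = 36*(5*s + 1)^2/25. Integrate:
  int_0^t (36*(5*s + 1)^2/25) ds = 12*t*(25*t^2 + 15*t + 3)/25.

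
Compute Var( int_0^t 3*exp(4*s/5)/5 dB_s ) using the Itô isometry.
Var = 9*exp(8*t/5)/40 - 9/40

The Itô integral of a deterministic integrand f(s) has mean 0 because each increment f(s) * (B_{s+ds} - B_s) has mean 0. By the Itô isometry:
  Var( int_0^t f(s) dB_s ) = E[ (int_0^t f(s) dB_s)^2 ] = int_0^t f(s)^2 ds.
Here f(s) = 3*exp(4*s/5)/5, so f(s)^2 = 9*exp(8*s/5)/25. Integrate:
  int_0^t (9*exp(8*s/5)/25) ds = 9*exp(8*t/5)/40 - 9/40.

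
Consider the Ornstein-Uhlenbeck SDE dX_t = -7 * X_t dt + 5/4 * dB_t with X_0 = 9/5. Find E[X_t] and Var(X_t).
E[X_t] = 9*exp(-7*t)/5; Var(X_t) = 25/224 - 25*exp(-14*t)/224

The OU SDE dX = -theta X dt + sigma dB admits the integrating factor exp(theta t): d(exp(theta t) X_t) = sigma exp(theta t) dB_t. Integrating from 0 to t:
  X_t = x_0 * exp(-theta t) + sigma * int_0^t exp(-theta (t-s)) dB_s.
The Itô integral has mean 0 and (by the Itô isometry) variance sigma^2 * int_0^t exp(-2 theta (t - s)) ds = sigma^2 * (1 - exp(-2 theta t)) / (2 theta).
With theta = 7, sigma = 5/4, x_0 = 9/5:
  E[X_t] = 9/5 * exp(-7 t) = 9*exp(-7*t)/5
  Var(X_t) = (5/4)^2 * (1 - exp(-2*7 t)) / (2 * 7) = 25/224 - 25*exp(-14*t)/224.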